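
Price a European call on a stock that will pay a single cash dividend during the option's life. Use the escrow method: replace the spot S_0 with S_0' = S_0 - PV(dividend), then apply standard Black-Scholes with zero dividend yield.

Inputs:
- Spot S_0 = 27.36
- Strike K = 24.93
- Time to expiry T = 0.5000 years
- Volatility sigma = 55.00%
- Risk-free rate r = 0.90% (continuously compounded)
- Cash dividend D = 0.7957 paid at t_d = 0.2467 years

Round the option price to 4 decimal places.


Answer: Price = 4.8949

Derivation:
PV(D) = D * exp(-r * t_d) = 0.7957 * 0.99778216 = 0.79393527
S_0' = S_0 - PV(D) = 27.3600 - 0.79393527 = 26.56606473
d1 = (ln(S_0'/K) + (r + sigma^2/2)*T) / (sigma*sqrt(T)) = 0.36946392
d2 = d1 - sigma*sqrt(T) = -0.01944481
exp(-rT) = 0.99551011
N(d1) = 0.64410902; N(d2) = 0.49224313
C = S_0' * N(d1) - K * exp(-rT) * N(d2) = 26.56606473 * 0.64410902 - 24.9300 * 0.99551011 * 0.49224313 = 4.8949


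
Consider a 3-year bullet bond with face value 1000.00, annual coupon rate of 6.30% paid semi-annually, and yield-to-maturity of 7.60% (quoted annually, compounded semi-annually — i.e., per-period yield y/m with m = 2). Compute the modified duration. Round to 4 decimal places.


Answer: Modified duration = 2.6739

Derivation:
Coupon per period c = face * coupon_rate / m = 31.500000
Periods per year m = 2; per-period yield y/m = 0.038000
Number of cashflows N = 6
Cashflows (t years, CF_t, discount factor 1/(1+y/m)^(m*t), PV):
  t = 0.5000: CF_t = 31.500000, DF = 0.963391, PV = 30.346821
  t = 1.0000: CF_t = 31.500000, DF = 0.928122, PV = 29.235858
  t = 1.5000: CF_t = 31.500000, DF = 0.894145, PV = 28.165567
  t = 2.0000: CF_t = 31.500000, DF = 0.861411, PV = 27.134457
  t = 2.5000: CF_t = 31.500000, DF = 0.829876, PV = 26.141096
  t = 3.0000: CF_t = 1031.500000, DF = 0.799495, PV = 824.679333
Price P = sum_t PV_t = 965.703132
First compute Macaulay numerator sum_t t * PV_t:
  t * PV_t at t = 0.5000: 15.173410
  t * PV_t at t = 1.0000: 29.235858
  t * PV_t at t = 1.5000: 42.248350
  t * PV_t at t = 2.0000: 54.268915
  t * PV_t at t = 2.5000: 65.352739
  t * PV_t at t = 3.0000: 2474.038000
Macaulay duration D = 2680.317273 / 965.703132 = 2.775509
Modified duration = D / (1 + y/m) = 2.775509 / (1 + 0.038000) = 2.673900


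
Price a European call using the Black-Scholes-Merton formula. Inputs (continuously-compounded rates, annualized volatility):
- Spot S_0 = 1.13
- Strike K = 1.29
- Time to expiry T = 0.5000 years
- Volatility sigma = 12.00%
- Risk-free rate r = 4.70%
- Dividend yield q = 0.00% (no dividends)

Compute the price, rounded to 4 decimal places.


Answer: Price = 0.0048

Derivation:
d1 = (ln(S/K) + (r - q + 0.5*sigma^2) * T) / (sigma * sqrt(T)) = -1.24126215
d2 = d1 - sigma * sqrt(T) = -1.32611496
exp(-rT) = 0.97677397; exp(-qT) = 1.00000000
C = S_0 * exp(-qT) * N(d1) - K * exp(-rT) * N(d2)
N(d1) = 0.10725446; N(d2) = 0.09240081
C = 1.1300 * 1.00000000 * 0.10725446 - 1.2900 * 0.97677397 * 0.09240081 = 0.0048


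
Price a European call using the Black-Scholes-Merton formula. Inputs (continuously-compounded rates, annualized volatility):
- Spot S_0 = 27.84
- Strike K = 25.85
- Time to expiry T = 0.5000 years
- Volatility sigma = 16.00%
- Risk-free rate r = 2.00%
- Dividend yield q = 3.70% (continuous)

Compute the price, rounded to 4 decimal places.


d1 = (ln(S/K) + (r - q + 0.5*sigma^2) * T) / (sigma * sqrt(T)) = 0.63695502
d2 = d1 - sigma * sqrt(T) = 0.52381794
exp(-rT) = 0.99004983; exp(-qT) = 0.98167007
C = S_0 * exp(-qT) * N(d1) - K * exp(-rT) * N(d2)
N(d1) = 0.73792293; N(d2) = 0.69979741
C = 27.8400 * 0.98167007 * 0.73792293 - 25.8500 * 0.99004983 * 0.69979741 = 2.2574

Answer: Price = 2.2574


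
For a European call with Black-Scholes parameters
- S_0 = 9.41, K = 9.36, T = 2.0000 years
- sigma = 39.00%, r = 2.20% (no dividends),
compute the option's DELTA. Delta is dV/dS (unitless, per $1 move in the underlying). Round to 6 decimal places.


Answer: Delta = 0.642522

Derivation:
d1 = 0.3652073500; d2 = -0.1863359393
phi(d1) = 0.3732052519; exp(-qT) = 1.0000000000; exp(-rT) = 0.9569539575
N(d1) = 0.6425216839
Delta = exp(-qT) * N(d1) = 1.0000000000 * 0.6425216839 = 0.642522


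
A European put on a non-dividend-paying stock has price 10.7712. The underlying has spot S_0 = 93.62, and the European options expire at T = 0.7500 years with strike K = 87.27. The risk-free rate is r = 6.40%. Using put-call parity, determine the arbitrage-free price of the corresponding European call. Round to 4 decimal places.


Answer: Call price = 21.2112

Derivation:
Put-call parity: C - P = S_0 * exp(-qT) - K * exp(-rT).
S_0 * exp(-qT) = 93.6200 * 1.00000000 = 93.62000000
K * exp(-rT) = 87.2700 * 0.95313379 = 83.17998560
C = P + S*exp(-qT) - K*exp(-rT)
C = 10.7712 + 93.62000000 - 83.17998560 = 21.2112


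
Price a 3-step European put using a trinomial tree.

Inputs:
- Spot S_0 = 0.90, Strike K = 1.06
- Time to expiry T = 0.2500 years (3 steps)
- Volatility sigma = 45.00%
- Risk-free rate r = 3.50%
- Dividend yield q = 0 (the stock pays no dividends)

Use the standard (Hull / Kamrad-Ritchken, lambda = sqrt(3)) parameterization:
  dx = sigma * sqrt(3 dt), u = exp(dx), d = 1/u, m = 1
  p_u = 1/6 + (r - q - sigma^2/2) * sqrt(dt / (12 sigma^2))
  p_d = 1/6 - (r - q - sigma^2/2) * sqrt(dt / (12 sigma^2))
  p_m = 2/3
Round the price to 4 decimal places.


Answer: Price = V(0,0) = 0.1845

Derivation:
dt = T/N = 0.083333; dx = sigma*sqrt(3*dt) = 0.225000
u = exp(dx) = 1.252323; d = 1/u = 0.798516
p_u = 0.154398, p_m = 0.666667, p_d = 0.178935
Discount per step: exp(-r*dt) = 0.997088
Stock lattice S(k, j) with j the centered position index:
  k=0: S(0,+0) = 0.9000
  k=1: S(1,-1) = 0.7187; S(1,+0) = 0.9000; S(1,+1) = 1.1271
  k=2: S(2,-2) = 0.5739; S(2,-1) = 0.7187; S(2,+0) = 0.9000; S(2,+1) = 1.1271; S(2,+2) = 1.4115
  k=3: S(3,-3) = 0.4582; S(3,-2) = 0.5739; S(3,-1) = 0.7187; S(3,+0) = 0.9000; S(3,+1) = 1.1271; S(3,+2) = 1.4115; S(3,+3) = 1.7676
Terminal payoffs V(N, j) = max(K - S_T, 0):
  V(3,-3) = 0.601759; V(3,-2) = 0.486135; V(3,-1) = 0.341335; V(3,+0) = 0.160000; V(3,+1) = 0.000000; V(3,+2) = 0.000000; V(3,+3) = 0.000000
Backward induction: V(k, j) = exp(-r*dt) * [p_u * V(k+1, j+1) + p_m * V(k+1, j) + p_d * V(k+1, j-1)]
  V(2,-2) = exp(-r*dt) * [p_u*0.341335 + p_m*0.486135 + p_d*0.601759] = 0.483056
  V(2,-1) = exp(-r*dt) * [p_u*0.160000 + p_m*0.341335 + p_d*0.486135] = 0.338259
  V(2,+0) = exp(-r*dt) * [p_u*0.000000 + p_m*0.160000 + p_d*0.341335] = 0.167255
  V(2,+1) = exp(-r*dt) * [p_u*0.000000 + p_m*0.000000 + p_d*0.160000] = 0.028546
  V(2,+2) = exp(-r*dt) * [p_u*0.000000 + p_m*0.000000 + p_d*0.000000] = 0.000000
  V(1,-1) = exp(-r*dt) * [p_u*0.167255 + p_m*0.338259 + p_d*0.483056] = 0.336782
  V(1,+0) = exp(-r*dt) * [p_u*0.028546 + p_m*0.167255 + p_d*0.338259] = 0.175923
  V(1,+1) = exp(-r*dt) * [p_u*0.000000 + p_m*0.028546 + p_d*0.167255] = 0.048816
  V(0,+0) = exp(-r*dt) * [p_u*0.048816 + p_m*0.175923 + p_d*0.336782] = 0.184543


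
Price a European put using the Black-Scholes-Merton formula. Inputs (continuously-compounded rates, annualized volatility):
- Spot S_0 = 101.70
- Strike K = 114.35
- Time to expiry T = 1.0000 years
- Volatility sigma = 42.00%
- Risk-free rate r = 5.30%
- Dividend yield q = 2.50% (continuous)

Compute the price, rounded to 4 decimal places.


Answer: Price = 22.2797

Derivation:
d1 = (ln(S/K) + (r - q + 0.5*sigma^2) * T) / (sigma * sqrt(T)) = -0.00246814
d2 = d1 - sigma * sqrt(T) = -0.42246814
exp(-rT) = 0.94838001; exp(-qT) = 0.97530991
P = K * exp(-rT) * N(-d2) - S_0 * exp(-qT) * N(-d1)
N(-d1) = 0.50098464; N(-d2) = 0.66365832
P = 114.3500 * 0.94838001 * 0.66365832 - 101.7000 * 0.97530991 * 0.50098464 = 22.2797


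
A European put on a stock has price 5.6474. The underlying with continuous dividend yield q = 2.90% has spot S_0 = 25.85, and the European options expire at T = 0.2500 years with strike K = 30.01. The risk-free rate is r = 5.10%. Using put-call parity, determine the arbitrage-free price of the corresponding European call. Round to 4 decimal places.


Put-call parity: C - P = S_0 * exp(-qT) - K * exp(-rT).
S_0 * exp(-qT) = 25.8500 * 0.99277622 = 25.66326523
K * exp(-rT) = 30.0100 * 0.98733094 = 29.62980142
C = P + S*exp(-qT) - K*exp(-rT)
C = 5.6474 + 25.66326523 - 29.62980142 = 1.6809

Answer: Call price = 1.6809


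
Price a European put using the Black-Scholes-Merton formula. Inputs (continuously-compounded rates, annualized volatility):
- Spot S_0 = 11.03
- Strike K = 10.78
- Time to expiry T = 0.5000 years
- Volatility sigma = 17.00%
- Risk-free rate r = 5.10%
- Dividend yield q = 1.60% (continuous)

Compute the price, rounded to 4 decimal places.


d1 = (ln(S/K) + (r - q + 0.5*sigma^2) * T) / (sigma * sqrt(T)) = 0.39640629
d2 = d1 - sigma * sqrt(T) = 0.27619814
exp(-rT) = 0.97482238; exp(-qT) = 0.99203191
P = K * exp(-rT) * N(-d2) - S_0 * exp(-qT) * N(-d1)
N(-d1) = 0.34590266; N(-d2) = 0.39119794
P = 10.7800 * 0.97482238 * 0.39119794 - 11.0300 * 0.99203191 * 0.34590266 = 0.3260

Answer: Price = 0.3260


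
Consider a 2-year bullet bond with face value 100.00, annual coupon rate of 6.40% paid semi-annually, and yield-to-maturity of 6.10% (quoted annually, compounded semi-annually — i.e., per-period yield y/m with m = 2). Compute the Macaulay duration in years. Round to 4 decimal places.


Coupon per period c = face * coupon_rate / m = 3.200000
Periods per year m = 2; per-period yield y/m = 0.030500
Number of cashflows N = 4
Cashflows (t years, CF_t, discount factor 1/(1+y/m)^(m*t), PV):
  t = 0.5000: CF_t = 3.200000, DF = 0.970403, PV = 3.105289
  t = 1.0000: CF_t = 3.200000, DF = 0.941681, PV = 3.013381
  t = 1.5000: CF_t = 3.200000, DF = 0.913810, PV = 2.924193
  t = 2.0000: CF_t = 103.200000, DF = 0.886764, PV = 91.514037
Price P = sum_t PV_t = 100.556899
Macaulay numerator sum_t t * PV_t:
  t * PV_t at t = 0.5000: 1.552644
  t * PV_t at t = 1.0000: 3.013381
  t * PV_t at t = 1.5000: 4.386289
  t * PV_t at t = 2.0000: 183.028074
Macaulay duration D = (sum_t t * PV_t) / P = 191.980388 / 100.556899 = 1.909172

Answer: Macaulay duration = 1.9092 years


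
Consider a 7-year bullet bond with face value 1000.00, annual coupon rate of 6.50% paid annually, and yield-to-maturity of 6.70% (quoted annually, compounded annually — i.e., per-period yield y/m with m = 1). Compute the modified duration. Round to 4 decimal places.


Answer: Modified duration = 5.4675

Derivation:
Coupon per period c = face * coupon_rate / m = 65.000000
Periods per year m = 1; per-period yield y/m = 0.067000
Number of cashflows N = 7
Cashflows (t years, CF_t, discount factor 1/(1+y/m)^(m*t), PV):
  t = 1.0000: CF_t = 65.000000, DF = 0.937207, PV = 60.918463
  t = 2.0000: CF_t = 65.000000, DF = 0.878357, PV = 57.093217
  t = 3.0000: CF_t = 65.000000, DF = 0.823203, PV = 53.508170
  t = 4.0000: CF_t = 65.000000, DF = 0.771511, PV = 50.148238
  t = 5.0000: CF_t = 65.000000, DF = 0.723066, PV = 46.999286
  t = 6.0000: CF_t = 65.000000, DF = 0.677663, PV = 44.048066
  t = 7.0000: CF_t = 1065.000000, DF = 0.635110, PV = 676.392326
Price P = sum_t PV_t = 989.107766
First compute Macaulay numerator sum_t t * PV_t:
  t * PV_t at t = 1.0000: 60.918463
  t * PV_t at t = 2.0000: 114.186435
  t * PV_t at t = 3.0000: 160.524510
  t * PV_t at t = 4.0000: 200.592952
  t * PV_t at t = 5.0000: 234.996430
  t * PV_t at t = 6.0000: 264.288393
  t * PV_t at t = 7.0000: 4734.746283
Macaulay duration D = 5770.253466 / 989.107766 = 5.833797
Modified duration = D / (1 + y/m) = 5.833797 / (1 + 0.067000) = 5.467476


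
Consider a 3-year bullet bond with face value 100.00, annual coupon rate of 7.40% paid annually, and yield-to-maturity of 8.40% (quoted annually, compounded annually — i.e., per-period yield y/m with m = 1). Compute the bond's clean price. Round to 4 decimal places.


Answer: Price = 97.4414

Derivation:
Coupon per period c = face * coupon_rate / m = 7.400000
Periods per year m = 1; per-period yield y/m = 0.084000
Number of cashflows N = 3
Cashflows (t years, CF_t, discount factor 1/(1+y/m)^(m*t), PV):
  t = 1.0000: CF_t = 7.400000, DF = 0.922509, PV = 6.826568
  t = 2.0000: CF_t = 7.400000, DF = 0.851023, PV = 6.297572
  t = 3.0000: CF_t = 107.400000, DF = 0.785077, PV = 84.317250
Price P = sum_t PV_t = 97.441391


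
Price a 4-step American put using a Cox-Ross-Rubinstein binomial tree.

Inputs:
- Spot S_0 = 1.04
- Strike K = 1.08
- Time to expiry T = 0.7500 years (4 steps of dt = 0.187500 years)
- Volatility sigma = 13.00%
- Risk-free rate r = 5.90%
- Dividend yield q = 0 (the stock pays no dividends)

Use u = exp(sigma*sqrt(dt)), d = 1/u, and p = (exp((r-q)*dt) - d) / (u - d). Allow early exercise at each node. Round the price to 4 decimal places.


Answer: Price = V(0,0) = 0.0538

Derivation:
dt = T/N = 0.187500
u = exp(sigma*sqrt(dt)) = 1.057906; d = 1/u = 0.945263
p = (exp((r-q)*dt) - d) / (u - d) = 0.584685
Discount per step: exp(-r*dt) = 0.988998
Stock lattice S(k, i) with i counting down-moves:
  k=0: S(0,0) = 1.0400
  k=1: S(1,0) = 1.1002; S(1,1) = 0.9831
  k=2: S(2,0) = 1.1639; S(2,1) = 1.0400; S(2,2) = 0.9293
  k=3: S(3,0) = 1.2313; S(3,1) = 1.1002; S(3,2) = 0.9831; S(3,3) = 0.8784
  k=4: S(4,0) = 1.3026; S(4,1) = 1.1639; S(4,2) = 1.0400; S(4,3) = 0.9293; S(4,4) = 0.8303
Terminal payoffs V(N, i) = max(K - S_T, 0):
  V(4,0) = 0.000000; V(4,1) = 0.000000; V(4,2) = 0.040000; V(4,3) = 0.150736; V(4,4) = 0.249681
Backward induction: V(k, i) = exp(-r*dt) * [p * V(k+1, i) + (1-p) * V(k+1, i+1)]; then take max(V_cont, immediate exercise) for American.
  V(3,0) = exp(-r*dt) * [p*0.000000 + (1-p)*0.000000] = 0.000000; exercise = 0.000000; V(3,0) = max -> 0.000000
  V(3,1) = exp(-r*dt) * [p*0.000000 + (1-p)*0.040000] = 0.016430; exercise = 0.000000; V(3,1) = max -> 0.016430
  V(3,2) = exp(-r*dt) * [p*0.040000 + (1-p)*0.150736] = 0.085044; exercise = 0.096926; V(3,2) = max -> 0.096926
  V(3,3) = exp(-r*dt) * [p*0.150736 + (1-p)*0.249681] = 0.189719; exercise = 0.201601; V(3,3) = max -> 0.201601
  V(2,0) = exp(-r*dt) * [p*0.000000 + (1-p)*0.016430] = 0.006748; exercise = 0.000000; V(2,0) = max -> 0.006748
  V(2,1) = exp(-r*dt) * [p*0.016430 + (1-p)*0.096926] = 0.049313; exercise = 0.040000; V(2,1) = max -> 0.049313
  V(2,2) = exp(-r*dt) * [p*0.096926 + (1-p)*0.201601] = 0.138855; exercise = 0.150736; V(2,2) = max -> 0.150736
  V(1,0) = exp(-r*dt) * [p*0.006748 + (1-p)*0.049313] = 0.024157; exercise = 0.000000; V(1,0) = max -> 0.024157
  V(1,1) = exp(-r*dt) * [p*0.049313 + (1-p)*0.150736] = 0.090429; exercise = 0.096926; V(1,1) = max -> 0.096926
  V(0,0) = exp(-r*dt) * [p*0.024157 + (1-p)*0.096926] = 0.053781; exercise = 0.040000; V(0,0) = max -> 0.053781


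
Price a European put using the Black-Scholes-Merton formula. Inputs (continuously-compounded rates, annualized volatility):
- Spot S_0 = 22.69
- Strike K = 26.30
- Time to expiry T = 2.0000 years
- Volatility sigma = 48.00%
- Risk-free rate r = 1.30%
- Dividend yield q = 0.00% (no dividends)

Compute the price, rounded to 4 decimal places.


d1 = (ln(S/K) + (r - q + 0.5*sigma^2) * T) / (sigma * sqrt(T)) = 0.16021178
d2 = d1 - sigma * sqrt(T) = -0.51861073
exp(-rT) = 0.97433509; exp(-qT) = 1.00000000
P = K * exp(-rT) * N(-d2) - S_0 * exp(-qT) * N(-d1)
N(-d1) = 0.43635713; N(-d2) = 0.69798389
P = 26.3000 * 0.97433509 * 0.69798389 - 22.6900 * 1.00000000 * 0.43635713 = 7.9849

Answer: Price = 7.9849


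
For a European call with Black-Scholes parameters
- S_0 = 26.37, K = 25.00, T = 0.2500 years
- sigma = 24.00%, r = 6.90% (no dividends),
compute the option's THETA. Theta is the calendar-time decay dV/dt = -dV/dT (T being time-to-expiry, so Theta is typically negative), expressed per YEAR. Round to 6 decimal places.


Answer: Theta = -3.235398

Derivation:
d1 = 0.6483431291; d2 = 0.5283431291
phi(d1) = 0.3233199335; exp(-qT) = 1.0000000000; exp(-rT) = 0.9828979294
Theta = -S*exp(-qT)*phi(d1)*sigma/(2*sqrt(T)) - r*K*exp(-rT)*N(d2) + q*S*exp(-qT)*N(d1)
N(d1) = 0.7416184777; N(d2) = 0.7013693990; sqrt(T) = 0.5000000000
Term 1 = -26.3700 * 1.0000000000 * 0.3233199335 * 0.2400 / (2 * 0.5000000000) = -2.0462271951
Term 2 = -0.0690 * 25.0000 * 0.9828979294 * 0.7013693990 = -1.1891710643
Term 3 = 0 (no dividend yield, q = 0)
Theta = -2.0462271951 + (-1.1891710643) + (0.0000000000) = -3.235398


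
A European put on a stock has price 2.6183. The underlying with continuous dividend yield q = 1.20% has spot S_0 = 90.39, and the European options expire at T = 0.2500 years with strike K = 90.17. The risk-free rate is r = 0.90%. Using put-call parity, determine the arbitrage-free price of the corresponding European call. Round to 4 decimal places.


Answer: Call price = 2.7702

Derivation:
Put-call parity: C - P = S_0 * exp(-qT) - K * exp(-rT).
S_0 * exp(-qT) = 90.3900 * 0.99700450 = 90.11923635
K * exp(-rT) = 90.1700 * 0.99775253 = 89.96734557
C = P + S*exp(-qT) - K*exp(-rT)
C = 2.6183 + 90.11923635 - 89.96734557 = 2.7702


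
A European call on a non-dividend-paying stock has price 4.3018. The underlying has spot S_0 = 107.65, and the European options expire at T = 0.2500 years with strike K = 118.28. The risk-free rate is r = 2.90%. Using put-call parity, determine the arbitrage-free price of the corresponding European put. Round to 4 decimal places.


Answer: Put price = 14.0774

Derivation:
Put-call parity: C - P = S_0 * exp(-qT) - K * exp(-rT).
S_0 * exp(-qT) = 107.6500 * 1.00000000 = 107.65000000
K * exp(-rT) = 118.2800 * 0.99277622 = 117.42557105
P = C - S*exp(-qT) + K*exp(-rT)
P = 4.3018 - 107.65000000 + 117.42557105 = 14.0774


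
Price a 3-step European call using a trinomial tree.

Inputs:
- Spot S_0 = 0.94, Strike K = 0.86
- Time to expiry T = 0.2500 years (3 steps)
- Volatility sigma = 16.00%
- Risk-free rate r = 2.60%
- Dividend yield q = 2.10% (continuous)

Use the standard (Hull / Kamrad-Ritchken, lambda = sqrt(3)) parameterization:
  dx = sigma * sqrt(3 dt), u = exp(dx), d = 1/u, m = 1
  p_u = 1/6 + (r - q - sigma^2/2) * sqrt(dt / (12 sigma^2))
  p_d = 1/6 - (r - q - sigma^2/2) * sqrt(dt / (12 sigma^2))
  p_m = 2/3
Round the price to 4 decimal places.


Answer: Price = V(0,0) = 0.0847

Derivation:
dt = T/N = 0.083333; dx = sigma*sqrt(3*dt) = 0.080000
u = exp(dx) = 1.083287; d = 1/u = 0.923116
p_u = 0.162604, p_m = 0.666667, p_d = 0.170729
Discount per step: exp(-r*dt) = 0.997836
Stock lattice S(k, j) with j the centered position index:
  k=0: S(0,+0) = 0.9400
  k=1: S(1,-1) = 0.8677; S(1,+0) = 0.9400; S(1,+1) = 1.0183
  k=2: S(2,-2) = 0.8010; S(2,-1) = 0.8677; S(2,+0) = 0.9400; S(2,+1) = 1.0183; S(2,+2) = 1.1031
  k=3: S(3,-3) = 0.7394; S(3,-2) = 0.8010; S(3,-1) = 0.8677; S(3,+0) = 0.9400; S(3,+1) = 1.0183; S(3,+2) = 1.1031; S(3,+3) = 1.1950
Terminal payoffs V(N, j) = max(S_T - K, 0):
  V(3,-3) = 0.000000; V(3,-2) = 0.000000; V(3,-1) = 0.007729; V(3,+0) = 0.080000; V(3,+1) = 0.158290; V(3,+2) = 0.243100; V(3,+3) = 0.334974
Backward induction: V(k, j) = exp(-r*dt) * [p_u * V(k+1, j+1) + p_m * V(k+1, j) + p_d * V(k+1, j-1)]
  V(2,-2) = exp(-r*dt) * [p_u*0.007729 + p_m*0.000000 + p_d*0.000000] = 0.001254
  V(2,-1) = exp(-r*dt) * [p_u*0.080000 + p_m*0.007729 + p_d*0.000000] = 0.018122
  V(2,+0) = exp(-r*dt) * [p_u*0.158290 + p_m*0.080000 + p_d*0.007729] = 0.080218
  V(2,+1) = exp(-r*dt) * [p_u*0.243100 + p_m*0.158290 + p_d*0.080000] = 0.158370
  V(2,+2) = exp(-r*dt) * [p_u*0.334974 + p_m*0.243100 + p_d*0.158290] = 0.243033
  V(1,-1) = exp(-r*dt) * [p_u*0.080218 + p_m*0.018122 + p_d*0.001254] = 0.025284
  V(1,+0) = exp(-r*dt) * [p_u*0.158370 + p_m*0.080218 + p_d*0.018122] = 0.082146
  V(1,+1) = exp(-r*dt) * [p_u*0.243033 + p_m*0.158370 + p_d*0.080218] = 0.158450
  V(0,+0) = exp(-r*dt) * [p_u*0.158450 + p_m*0.082146 + p_d*0.025284] = 0.084662


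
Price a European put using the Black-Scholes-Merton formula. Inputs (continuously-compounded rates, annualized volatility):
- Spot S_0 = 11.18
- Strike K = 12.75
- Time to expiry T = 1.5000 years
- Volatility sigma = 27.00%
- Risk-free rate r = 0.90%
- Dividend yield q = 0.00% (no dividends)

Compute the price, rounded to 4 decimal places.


Answer: Price = 2.3567

Derivation:
d1 = (ln(S/K) + (r - q + 0.5*sigma^2) * T) / (sigma * sqrt(T)) = -0.19121081
d2 = d1 - sigma * sqrt(T) = -0.52189193
exp(-rT) = 0.98659072; exp(-qT) = 1.00000000
P = K * exp(-rT) * N(-d2) - S_0 * exp(-qT) * N(-d1)
N(-d1) = 0.57581978; N(-d2) = 0.69912721
P = 12.7500 * 0.98659072 * 0.69912721 - 11.1800 * 1.00000000 * 0.57581978 = 2.3567


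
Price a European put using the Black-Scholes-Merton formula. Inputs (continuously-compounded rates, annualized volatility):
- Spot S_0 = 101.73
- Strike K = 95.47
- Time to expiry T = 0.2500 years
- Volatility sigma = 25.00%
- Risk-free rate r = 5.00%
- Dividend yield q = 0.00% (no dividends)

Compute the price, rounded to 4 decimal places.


Answer: Price = 2.0357

Derivation:
d1 = (ln(S/K) + (r - q + 0.5*sigma^2) * T) / (sigma * sqrt(T)) = 0.67058146
d2 = d1 - sigma * sqrt(T) = 0.54558146
exp(-rT) = 0.98757780; exp(-qT) = 1.00000000
P = K * exp(-rT) * N(-d2) - S_0 * exp(-qT) * N(-d1)
N(-d1) = 0.25124360; N(-d2) = 0.29267683
P = 95.4700 * 0.98757780 * 0.29267683 - 101.7300 * 1.00000000 * 0.25124360 = 2.0357


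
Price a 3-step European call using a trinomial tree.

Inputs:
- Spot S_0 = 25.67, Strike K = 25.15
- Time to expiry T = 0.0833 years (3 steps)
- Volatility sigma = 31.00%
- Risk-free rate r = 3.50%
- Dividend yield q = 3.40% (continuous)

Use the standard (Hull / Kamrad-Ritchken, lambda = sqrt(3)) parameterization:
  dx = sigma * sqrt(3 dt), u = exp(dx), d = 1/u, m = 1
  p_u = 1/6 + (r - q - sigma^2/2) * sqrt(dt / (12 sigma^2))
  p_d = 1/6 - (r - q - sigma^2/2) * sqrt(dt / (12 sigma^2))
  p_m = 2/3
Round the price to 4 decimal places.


Answer: Price = V(0,0) = 1.1841

Derivation:
dt = T/N = 0.027767; dx = sigma*sqrt(3*dt) = 0.089471
u = exp(dx) = 1.093596; d = 1/u = 0.914414
p_u = 0.159366, p_m = 0.666667, p_d = 0.173967
Discount per step: exp(-r*dt) = 0.999029
Stock lattice S(k, j) with j the centered position index:
  k=0: S(0,+0) = 25.6700
  k=1: S(1,-1) = 23.4730; S(1,+0) = 25.6700; S(1,+1) = 28.0726
  k=2: S(2,-2) = 21.4641; S(2,-1) = 23.4730; S(2,+0) = 25.6700; S(2,+1) = 28.0726; S(2,+2) = 30.7001
  k=3: S(3,-3) = 19.6271; S(3,-2) = 21.4641; S(3,-1) = 23.4730; S(3,+0) = 25.6700; S(3,+1) = 28.0726; S(3,+2) = 30.7001; S(3,+3) = 33.5735
Terminal payoffs V(N, j) = max(S_T - K, 0):
  V(3,-3) = 0.000000; V(3,-2) = 0.000000; V(3,-1) = 0.000000; V(3,+0) = 0.520000; V(3,+1) = 2.922611; V(3,+2) = 5.550096; V(3,+3) = 8.423504
Backward induction: V(k, j) = exp(-r*dt) * [p_u * V(k+1, j+1) + p_m * V(k+1, j) + p_d * V(k+1, j-1)]
  V(2,-2) = exp(-r*dt) * [p_u*0.000000 + p_m*0.000000 + p_d*0.000000] = 0.000000
  V(2,-1) = exp(-r*dt) * [p_u*0.520000 + p_m*0.000000 + p_d*0.000000] = 0.082790
  V(2,+0) = exp(-r*dt) * [p_u*2.922611 + p_m*0.520000 + p_d*0.000000] = 0.811642
  V(2,+1) = exp(-r*dt) * [p_u*5.550096 + p_m*2.922611 + p_d*0.520000] = 2.920526
  V(2,+2) = exp(-r*dt) * [p_u*8.423504 + p_m*5.550096 + p_d*2.922611] = 5.545530
  V(1,-1) = exp(-r*dt) * [p_u*0.811642 + p_m*0.082790 + p_d*0.000000] = 0.184362
  V(1,+0) = exp(-r*dt) * [p_u*2.920526 + p_m*0.811642 + p_d*0.082790] = 1.019938
  V(1,+1) = exp(-r*dt) * [p_u*5.545530 + p_m*2.920526 + p_d*0.811642] = 2.969098
  V(0,+0) = exp(-r*dt) * [p_u*2.969098 + p_m*1.019938 + p_d*0.184362] = 1.184053


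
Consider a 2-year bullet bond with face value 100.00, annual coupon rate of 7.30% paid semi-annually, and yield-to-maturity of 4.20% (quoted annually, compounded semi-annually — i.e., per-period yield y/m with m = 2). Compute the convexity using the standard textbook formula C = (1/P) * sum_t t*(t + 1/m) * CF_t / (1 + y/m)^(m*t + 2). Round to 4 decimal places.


Coupon per period c = face * coupon_rate / m = 3.650000
Periods per year m = 2; per-period yield y/m = 0.021000
Number of cashflows N = 4
Cashflows (t years, CF_t, discount factor 1/(1+y/m)^(m*t), PV):
  t = 0.5000: CF_t = 3.650000, DF = 0.979432, PV = 3.574927
  t = 1.0000: CF_t = 3.650000, DF = 0.959287, PV = 3.501397
  t = 1.5000: CF_t = 3.650000, DF = 0.939556, PV = 3.429380
  t = 2.0000: CF_t = 103.650000, DF = 0.920231, PV = 95.381981
Price P = sum_t PV_t = 105.887685
Convexity numerator sum_t t*(t + 1/m) * CF_t / (1+y/m)^(m*t + 2):
  t = 0.5000: term = 1.714690
  t = 1.0000: term = 5.038267
  t = 1.5000: term = 9.869279
  t = 2.0000: term = 457.493426
Convexity = (1/P) * sum = 474.115662 / 105.887685 = 4.477534

Answer: Convexity = 4.4775


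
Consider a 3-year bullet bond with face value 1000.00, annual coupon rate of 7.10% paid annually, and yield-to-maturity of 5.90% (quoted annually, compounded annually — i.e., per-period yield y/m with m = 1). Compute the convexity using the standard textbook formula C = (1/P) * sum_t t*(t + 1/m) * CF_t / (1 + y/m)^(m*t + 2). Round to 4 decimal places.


Coupon per period c = face * coupon_rate / m = 71.000000
Periods per year m = 1; per-period yield y/m = 0.059000
Number of cashflows N = 3
Cashflows (t years, CF_t, discount factor 1/(1+y/m)^(m*t), PV):
  t = 1.0000: CF_t = 71.000000, DF = 0.944287, PV = 67.044381
  t = 2.0000: CF_t = 71.000000, DF = 0.891678, PV = 63.309142
  t = 3.0000: CF_t = 1071.000000, DF = 0.842000, PV = 901.782059
Price P = sum_t PV_t = 1032.135582
Convexity numerator sum_t t*(t + 1/m) * CF_t / (1+y/m)^(m*t + 2):
  t = 1.0000: term = 119.564008
  t = 2.0000: term = 338.708237
  t = 3.0000: term = 9649.191294
Convexity = (1/P) * sum = 10107.463540 / 1032.135582 = 9.792767

Answer: Convexity = 9.7928


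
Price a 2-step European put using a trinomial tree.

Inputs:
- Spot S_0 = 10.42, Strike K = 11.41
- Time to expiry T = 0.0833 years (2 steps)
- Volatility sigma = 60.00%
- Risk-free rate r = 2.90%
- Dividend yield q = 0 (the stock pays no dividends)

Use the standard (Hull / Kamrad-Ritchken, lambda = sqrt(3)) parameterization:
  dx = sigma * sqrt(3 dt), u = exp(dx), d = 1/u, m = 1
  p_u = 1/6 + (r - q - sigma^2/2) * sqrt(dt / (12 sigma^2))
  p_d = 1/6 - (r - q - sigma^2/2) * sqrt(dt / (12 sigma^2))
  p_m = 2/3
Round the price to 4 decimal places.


Answer: Price = V(0,0) = 1.3640

Derivation:
dt = T/N = 0.041650; dx = sigma*sqrt(3*dt) = 0.212090
u = exp(dx) = 1.236259; d = 1/u = 0.808892
p_u = 0.151840, p_m = 0.666667, p_d = 0.181493
Discount per step: exp(-r*dt) = 0.998793
Stock lattice S(k, j) with j the centered position index:
  k=0: S(0,+0) = 10.4200
  k=1: S(1,-1) = 8.4287; S(1,+0) = 10.4200; S(1,+1) = 12.8818
  k=2: S(2,-2) = 6.8179; S(2,-1) = 8.4287; S(2,+0) = 10.4200; S(2,+1) = 12.8818; S(2,+2) = 15.9253
Terminal payoffs V(N, j) = max(K - S_T, 0):
  V(2,-2) = 4.592125; V(2,-1) = 2.981343; V(2,+0) = 0.990000; V(2,+1) = 0.000000; V(2,+2) = 0.000000
Backward induction: V(k, j) = exp(-r*dt) * [p_u * V(k+1, j+1) + p_m * V(k+1, j) + p_d * V(k+1, j-1)]
  V(1,-1) = exp(-r*dt) * [p_u*0.990000 + p_m*2.981343 + p_d*4.592125] = 2.967737
  V(1,+0) = exp(-r*dt) * [p_u*0.000000 + p_m*0.990000 + p_d*2.981343] = 1.199644
  V(1,+1) = exp(-r*dt) * [p_u*0.000000 + p_m*0.000000 + p_d*0.990000] = 0.179461
  V(0,+0) = exp(-r*dt) * [p_u*0.179461 + p_m*1.199644 + p_d*2.967737] = 1.363988


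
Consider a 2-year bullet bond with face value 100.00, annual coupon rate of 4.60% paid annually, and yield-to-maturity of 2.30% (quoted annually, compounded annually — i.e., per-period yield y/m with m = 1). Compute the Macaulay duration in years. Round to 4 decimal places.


Coupon per period c = face * coupon_rate / m = 4.600000
Periods per year m = 1; per-period yield y/m = 0.023000
Number of cashflows N = 2
Cashflows (t years, CF_t, discount factor 1/(1+y/m)^(m*t), PV):
  t = 1.0000: CF_t = 4.600000, DF = 0.977517, PV = 4.496579
  t = 2.0000: CF_t = 104.600000, DF = 0.955540, PV = 99.949452
Price P = sum_t PV_t = 104.446031
Macaulay numerator sum_t t * PV_t:
  t * PV_t at t = 1.0000: 4.496579
  t * PV_t at t = 2.0000: 199.898904
Macaulay duration D = (sum_t t * PV_t) / P = 204.395483 / 104.446031 = 1.956948

Answer: Macaulay duration = 1.9569 years


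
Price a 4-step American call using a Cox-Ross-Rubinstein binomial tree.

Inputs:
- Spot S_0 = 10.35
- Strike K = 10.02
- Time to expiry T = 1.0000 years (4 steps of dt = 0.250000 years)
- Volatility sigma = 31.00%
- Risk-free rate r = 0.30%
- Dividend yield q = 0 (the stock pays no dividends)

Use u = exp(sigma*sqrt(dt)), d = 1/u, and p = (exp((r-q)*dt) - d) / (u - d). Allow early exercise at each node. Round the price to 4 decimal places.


Answer: Price = V(0,0) = 1.4198

Derivation:
dt = T/N = 0.250000
u = exp(sigma*sqrt(dt)) = 1.167658; d = 1/u = 0.856415
p = (exp((r-q)*dt) - d) / (u - d) = 0.463738
Discount per step: exp(-r*dt) = 0.999250
Stock lattice S(k, i) with i counting down-moves:
  k=0: S(0,0) = 10.3500
  k=1: S(1,0) = 12.0853; S(1,1) = 8.8639
  k=2: S(2,0) = 14.1114; S(2,1) = 10.3500; S(2,2) = 7.5912
  k=3: S(3,0) = 16.4773; S(3,1) = 12.0853; S(3,2) = 8.8639; S(3,3) = 6.5012
  k=4: S(4,0) = 19.2399; S(4,1) = 14.1114; S(4,2) = 10.3500; S(4,3) = 7.5912; S(4,4) = 5.5677
Terminal payoffs V(N, i) = max(S_T - K, 0):
  V(4,0) = 9.219905; V(4,1) = 4.091450; V(4,2) = 0.330000; V(4,3) = 0.000000; V(4,4) = 0.000000
Backward induction: V(k, i) = exp(-r*dt) * [p * V(k+1, i) + (1-p) * V(k+1, i+1)]; then take max(V_cont, immediate exercise) for American.
  V(3,0) = exp(-r*dt) * [p*9.219905 + (1-p)*4.091450] = 6.464859; exercise = 6.457347; V(3,0) = max -> 6.464859
  V(3,1) = exp(-r*dt) * [p*4.091450 + (1-p)*0.330000] = 2.072772; exercise = 2.065260; V(3,1) = max -> 2.072772
  V(3,2) = exp(-r*dt) * [p*0.330000 + (1-p)*0.000000] = 0.152919; exercise = 0.000000; V(3,2) = max -> 0.152919
  V(3,3) = exp(-r*dt) * [p*0.000000 + (1-p)*0.000000] = 0.000000; exercise = 0.000000; V(3,3) = max -> 0.000000
  V(2,0) = exp(-r*dt) * [p*6.464859 + (1-p)*2.072772] = 4.106469; exercise = 4.091450; V(2,0) = max -> 4.106469
  V(2,1) = exp(-r*dt) * [p*2.072772 + (1-p)*0.152919] = 1.042446; exercise = 0.330000; V(2,1) = max -> 1.042446
  V(2,2) = exp(-r*dt) * [p*0.152919 + (1-p)*0.000000] = 0.070861; exercise = 0.000000; V(2,2) = max -> 0.070861
  V(1,0) = exp(-r*dt) * [p*4.106469 + (1-p)*1.042446] = 2.461503; exercise = 2.065260; V(1,0) = max -> 2.461503
  V(1,1) = exp(-r*dt) * [p*1.042446 + (1-p)*0.070861] = 0.521031; exercise = 0.000000; V(1,1) = max -> 0.521031
  V(0,0) = exp(-r*dt) * [p*2.461503 + (1-p)*0.521031] = 1.419836; exercise = 0.330000; V(0,0) = max -> 1.419836


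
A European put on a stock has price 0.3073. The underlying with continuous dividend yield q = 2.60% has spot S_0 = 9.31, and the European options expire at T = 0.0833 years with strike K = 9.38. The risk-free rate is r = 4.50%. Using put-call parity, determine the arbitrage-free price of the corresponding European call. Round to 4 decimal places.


Put-call parity: C - P = S_0 * exp(-qT) - K * exp(-rT).
S_0 * exp(-qT) = 9.3100 * 0.99783654 = 9.28985822
K * exp(-rT) = 9.3800 * 0.99625852 = 9.34490489
C = P + S*exp(-qT) - K*exp(-rT)
C = 0.3073 + 9.28985822 - 9.34490489 = 0.2523

Answer: Call price = 0.2523


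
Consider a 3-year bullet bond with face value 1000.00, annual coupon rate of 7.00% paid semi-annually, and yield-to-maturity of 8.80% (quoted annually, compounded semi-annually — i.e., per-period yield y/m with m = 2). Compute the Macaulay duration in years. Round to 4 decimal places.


Answer: Macaulay duration = 2.7506 years

Derivation:
Coupon per period c = face * coupon_rate / m = 35.000000
Periods per year m = 2; per-period yield y/m = 0.044000
Number of cashflows N = 6
Cashflows (t years, CF_t, discount factor 1/(1+y/m)^(m*t), PV):
  t = 0.5000: CF_t = 35.000000, DF = 0.957854, PV = 33.524904
  t = 1.0000: CF_t = 35.000000, DF = 0.917485, PV = 32.111977
  t = 1.5000: CF_t = 35.000000, DF = 0.878817, PV = 30.758599
  t = 2.0000: CF_t = 35.000000, DF = 0.841779, PV = 29.462259
  t = 2.5000: CF_t = 35.000000, DF = 0.806302, PV = 28.220555
  t = 3.0000: CF_t = 1035.000000, DF = 0.772320, PV = 799.350697
Price P = sum_t PV_t = 953.428991
Macaulay numerator sum_t t * PV_t:
  t * PV_t at t = 0.5000: 16.762452
  t * PV_t at t = 1.0000: 32.111977
  t * PV_t at t = 1.5000: 46.137898
  t * PV_t at t = 2.0000: 58.924519
  t * PV_t at t = 2.5000: 70.551388
  t * PV_t at t = 3.0000: 2398.052090
Macaulay duration D = (sum_t t * PV_t) / P = 2622.540324 / 953.428991 = 2.750640


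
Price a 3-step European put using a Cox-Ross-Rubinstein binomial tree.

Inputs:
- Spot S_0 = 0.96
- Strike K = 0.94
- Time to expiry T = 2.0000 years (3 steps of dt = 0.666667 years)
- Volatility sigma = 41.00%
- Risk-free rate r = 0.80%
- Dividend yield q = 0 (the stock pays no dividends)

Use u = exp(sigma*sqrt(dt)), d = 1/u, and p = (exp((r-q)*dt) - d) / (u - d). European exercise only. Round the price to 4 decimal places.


dt = T/N = 0.666667
u = exp(sigma*sqrt(dt)) = 1.397610; d = 1/u = 0.715507
p = (exp((r-q)*dt) - d) / (u - d) = 0.424922
Discount per step: exp(-r*dt) = 0.994681
Stock lattice S(k, i) with i counting down-moves:
  k=0: S(0,0) = 0.9600
  k=1: S(1,0) = 1.3417; S(1,1) = 0.6869
  k=2: S(2,0) = 1.8752; S(2,1) = 0.9600; S(2,2) = 0.4915
  k=3: S(3,0) = 2.6208; S(3,1) = 1.3417; S(3,2) = 0.6869; S(3,3) = 0.3517
Terminal payoffs V(N, i) = max(K - S_T, 0):
  V(3,0) = 0.000000; V(3,1) = 0.000000; V(3,2) = 0.253113; V(3,3) = 0.588348
Backward induction: V(k, i) = exp(-r*dt) * [p * V(k+1, i) + (1-p) * V(k+1, i+1)].
  V(2,0) = exp(-r*dt) * [p*0.000000 + (1-p)*0.000000] = 0.000000
  V(2,1) = exp(-r*dt) * [p*0.000000 + (1-p)*0.253113] = 0.144786
  V(2,2) = exp(-r*dt) * [p*0.253113 + (1-p)*0.588348] = 0.443527
  V(1,0) = exp(-r*dt) * [p*0.000000 + (1-p)*0.144786] = 0.082820
  V(1,1) = exp(-r*dt) * [p*0.144786 + (1-p)*0.443527] = 0.314902
  V(0,0) = exp(-r*dt) * [p*0.082820 + (1-p)*0.314902] = 0.215135

Answer: Price = V(0,0) = 0.2151


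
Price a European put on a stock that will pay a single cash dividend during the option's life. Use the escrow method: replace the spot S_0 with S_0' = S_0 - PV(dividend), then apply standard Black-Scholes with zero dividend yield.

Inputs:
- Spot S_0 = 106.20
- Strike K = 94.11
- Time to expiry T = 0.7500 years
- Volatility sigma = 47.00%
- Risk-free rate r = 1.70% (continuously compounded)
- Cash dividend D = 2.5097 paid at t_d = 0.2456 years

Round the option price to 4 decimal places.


Answer: Price = 11.0274

Derivation:
PV(D) = D * exp(-r * t_d) = 2.5097 * 0.99583350 = 2.49924335
S_0' = S_0 - PV(D) = 106.2000 - 2.49924335 = 103.70075665
d1 = (ln(S_0'/K) + (r + sigma^2/2)*T) / (sigma*sqrt(T)) = 0.47326163
d2 = d1 - sigma*sqrt(T) = 0.06622969
exp(-rT) = 0.98733094
N(-d1) = 0.31801327; N(-d2) = 0.47359748
P = K * exp(-rT) * N(-d2) - S_0' * N(-d1) = 94.1100 * 0.98733094 * 0.47359748 - 103.70075665 * 0.31801327 = 11.0274


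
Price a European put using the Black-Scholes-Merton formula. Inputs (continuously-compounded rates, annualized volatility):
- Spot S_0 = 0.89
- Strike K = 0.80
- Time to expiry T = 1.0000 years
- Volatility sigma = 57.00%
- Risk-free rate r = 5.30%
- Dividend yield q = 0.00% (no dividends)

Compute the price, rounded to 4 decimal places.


Answer: Price = 0.1263

Derivation:
d1 = (ln(S/K) + (r - q + 0.5*sigma^2) * T) / (sigma * sqrt(T)) = 0.56501708
d2 = d1 - sigma * sqrt(T) = -0.00498292
exp(-rT) = 0.94838001; exp(-qT) = 1.00000000
P = K * exp(-rT) * N(-d2) - S_0 * exp(-qT) * N(-d1)
N(-d1) = 0.28603107; N(-d2) = 0.50198789
P = 0.8000 * 0.94838001 * 0.50198789 - 0.8900 * 1.00000000 * 0.28603107 = 0.1263


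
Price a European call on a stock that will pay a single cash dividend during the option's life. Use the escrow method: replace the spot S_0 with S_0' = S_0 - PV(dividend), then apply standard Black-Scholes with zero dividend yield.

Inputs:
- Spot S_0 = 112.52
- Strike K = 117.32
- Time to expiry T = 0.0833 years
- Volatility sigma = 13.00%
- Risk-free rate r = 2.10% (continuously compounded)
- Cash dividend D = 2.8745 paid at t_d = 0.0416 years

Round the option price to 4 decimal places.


Answer: Price = 0.0678

Derivation:
PV(D) = D * exp(-r * t_d) = 2.8745 * 0.99912678 = 2.87198993
S_0' = S_0 - PV(D) = 112.5200 - 2.87198993 = 109.64801007
d1 = (ln(S_0'/K) + (r + sigma^2/2)*T) / (sigma*sqrt(T)) = -1.73710764
d2 = d1 - sigma*sqrt(T) = -1.77462790
exp(-rT) = 0.99825223
N(d1) = 0.04118409; N(d2) = 0.03797967
C = S_0' * N(d1) - K * exp(-rT) * N(d2) = 109.64801007 * 0.04118409 - 117.3200 * 0.99825223 * 0.03797967 = 0.0678


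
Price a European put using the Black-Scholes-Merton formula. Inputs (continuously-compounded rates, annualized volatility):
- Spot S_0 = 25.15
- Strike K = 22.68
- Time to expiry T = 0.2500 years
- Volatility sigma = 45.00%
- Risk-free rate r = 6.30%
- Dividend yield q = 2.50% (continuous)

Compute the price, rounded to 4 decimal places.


d1 = (ln(S/K) + (r - q + 0.5*sigma^2) * T) / (sigma * sqrt(T)) = 0.61416408
d2 = d1 - sigma * sqrt(T) = 0.38916408
exp(-rT) = 0.98437338; exp(-qT) = 0.99376949
P = K * exp(-rT) * N(-d2) - S_0 * exp(-qT) * N(-d1)
N(-d1) = 0.26955345; N(-d2) = 0.34857739
P = 22.6800 * 0.98437338 * 0.34857739 - 25.1500 * 0.99376949 * 0.26955345 = 1.0452

Answer: Price = 1.0452


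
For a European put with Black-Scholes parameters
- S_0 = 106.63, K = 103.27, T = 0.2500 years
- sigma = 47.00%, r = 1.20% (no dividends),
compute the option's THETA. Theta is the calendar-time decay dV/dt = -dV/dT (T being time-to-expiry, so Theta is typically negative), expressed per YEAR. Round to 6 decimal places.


d1 = 0.2665126823; d2 = 0.0315126823
phi(d1) = 0.3850226797; exp(-qT) = 1.0000000000; exp(-rT) = 0.9970044955
Theta = -S*exp(-qT)*phi(d1)*sigma/(2*sqrt(T)) + r*K*exp(-rT)*N(-d2) - q*S*exp(-qT)*N(-d1)
N(-d1) = 0.3949221967; N(-d2) = 0.4874303391; sqrt(T) = 0.5000000000
Term 1 = -106.6300 * 1.0000000000 * 0.3850226797 * 0.4700 / (2 * 0.5000000000) = -19.2958351181
Term 2 = 0.0120 * 103.2700 * 0.9970044955 * 0.4874303391 = 0.6022337594
Term 3 = 0 (no dividend yield, q = 0)
Theta = -19.2958351181 + (0.6022337594) + (0.0000000000) = -18.693601

Answer: Theta = -18.693601


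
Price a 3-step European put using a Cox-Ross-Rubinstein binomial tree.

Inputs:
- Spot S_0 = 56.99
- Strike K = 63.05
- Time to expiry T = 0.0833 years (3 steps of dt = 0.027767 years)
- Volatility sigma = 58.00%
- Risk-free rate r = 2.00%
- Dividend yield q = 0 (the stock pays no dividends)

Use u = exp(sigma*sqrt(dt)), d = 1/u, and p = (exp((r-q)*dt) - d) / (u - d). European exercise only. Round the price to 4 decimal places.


dt = T/N = 0.027767
u = exp(sigma*sqrt(dt)) = 1.101472; d = 1/u = 0.907876
p = (exp((r-q)*dt) - d) / (u - d) = 0.478726
Discount per step: exp(-r*dt) = 0.999445
Stock lattice S(k, i) with i counting down-moves:
  k=0: S(0,0) = 56.9900
  k=1: S(1,0) = 62.7729; S(1,1) = 51.7399
  k=2: S(2,0) = 69.1426; S(2,1) = 56.9900; S(2,2) = 46.9734
  k=3: S(3,0) = 76.1586; S(3,1) = 62.7729; S(3,2) = 51.7399; S(3,3) = 42.6460
Terminal payoffs V(N, i) = max(K - S_T, 0):
  V(3,0) = 0.000000; V(3,1) = 0.277119; V(3,2) = 11.310139; V(3,3) = 20.403986
Backward induction: V(k, i) = exp(-r*dt) * [p * V(k+1, i) + (1-p) * V(k+1, i+1)].
  V(2,0) = exp(-r*dt) * [p*0.000000 + (1-p)*0.277119] = 0.144375
  V(2,1) = exp(-r*dt) * [p*0.277119 + (1-p)*11.310139] = 6.024996
  V(2,2) = exp(-r*dt) * [p*11.310139 + (1-p)*20.403986] = 16.041612
  V(1,0) = exp(-r*dt) * [p*0.144375 + (1-p)*6.024996] = 3.208006
  V(1,1) = exp(-r*dt) * [p*6.024996 + (1-p)*16.041612] = 11.240151
  V(0,0) = exp(-r*dt) * [p*3.208006 + (1-p)*11.240151] = 7.390847

Answer: Price = V(0,0) = 7.3908


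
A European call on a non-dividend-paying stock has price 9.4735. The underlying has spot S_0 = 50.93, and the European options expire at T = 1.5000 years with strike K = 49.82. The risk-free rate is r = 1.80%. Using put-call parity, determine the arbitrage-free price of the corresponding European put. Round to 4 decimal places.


Put-call parity: C - P = S_0 * exp(-qT) - K * exp(-rT).
S_0 * exp(-qT) = 50.9300 * 1.00000000 = 50.93000000
K * exp(-rT) = 49.8200 * 0.97336124 = 48.49285705
P = C - S*exp(-qT) + K*exp(-rT)
P = 9.4735 - 50.93000000 + 48.49285705 = 7.0364

Answer: Put price = 7.0364


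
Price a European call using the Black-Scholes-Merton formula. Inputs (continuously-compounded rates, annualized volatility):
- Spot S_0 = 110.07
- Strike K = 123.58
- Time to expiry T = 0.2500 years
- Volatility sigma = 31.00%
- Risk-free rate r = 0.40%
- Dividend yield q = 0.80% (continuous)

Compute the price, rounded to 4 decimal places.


d1 = (ln(S/K) + (r - q + 0.5*sigma^2) * T) / (sigma * sqrt(T)) = -0.67586898
d2 = d1 - sigma * sqrt(T) = -0.83086898
exp(-rT) = 0.99900050; exp(-qT) = 0.99800200
C = S_0 * exp(-qT) * N(d1) - K * exp(-rT) * N(d2)
N(d1) = 0.24956192; N(d2) = 0.20302382
C = 110.0700 * 0.99800200 * 0.24956192 - 123.5800 * 0.99900050 * 0.20302382 = 2.3498

Answer: Price = 2.3498
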